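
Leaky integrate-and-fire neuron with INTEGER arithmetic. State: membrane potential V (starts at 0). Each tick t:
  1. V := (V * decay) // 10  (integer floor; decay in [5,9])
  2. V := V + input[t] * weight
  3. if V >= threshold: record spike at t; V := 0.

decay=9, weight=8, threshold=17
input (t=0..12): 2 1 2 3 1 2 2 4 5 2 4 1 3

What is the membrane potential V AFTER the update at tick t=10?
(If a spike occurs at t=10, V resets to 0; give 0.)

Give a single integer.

t=0: input=2 -> V=16
t=1: input=1 -> V=0 FIRE
t=2: input=2 -> V=16
t=3: input=3 -> V=0 FIRE
t=4: input=1 -> V=8
t=5: input=2 -> V=0 FIRE
t=6: input=2 -> V=16
t=7: input=4 -> V=0 FIRE
t=8: input=5 -> V=0 FIRE
t=9: input=2 -> V=16
t=10: input=4 -> V=0 FIRE
t=11: input=1 -> V=8
t=12: input=3 -> V=0 FIRE

Answer: 0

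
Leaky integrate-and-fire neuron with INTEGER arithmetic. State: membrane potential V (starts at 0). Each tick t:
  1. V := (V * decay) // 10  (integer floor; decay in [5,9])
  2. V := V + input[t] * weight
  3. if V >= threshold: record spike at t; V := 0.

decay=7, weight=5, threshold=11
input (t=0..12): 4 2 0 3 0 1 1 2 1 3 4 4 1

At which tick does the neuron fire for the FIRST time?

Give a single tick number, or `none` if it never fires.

Answer: 0

Derivation:
t=0: input=4 -> V=0 FIRE
t=1: input=2 -> V=10
t=2: input=0 -> V=7
t=3: input=3 -> V=0 FIRE
t=4: input=0 -> V=0
t=5: input=1 -> V=5
t=6: input=1 -> V=8
t=7: input=2 -> V=0 FIRE
t=8: input=1 -> V=5
t=9: input=3 -> V=0 FIRE
t=10: input=4 -> V=0 FIRE
t=11: input=4 -> V=0 FIRE
t=12: input=1 -> V=5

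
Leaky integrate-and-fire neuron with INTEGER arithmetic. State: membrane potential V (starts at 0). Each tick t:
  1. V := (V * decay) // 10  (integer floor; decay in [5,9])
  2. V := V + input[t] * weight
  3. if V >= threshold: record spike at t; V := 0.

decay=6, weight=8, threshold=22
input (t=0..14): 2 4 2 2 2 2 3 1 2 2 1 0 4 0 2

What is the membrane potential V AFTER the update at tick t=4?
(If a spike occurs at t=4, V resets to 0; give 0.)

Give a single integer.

Answer: 16

Derivation:
t=0: input=2 -> V=16
t=1: input=4 -> V=0 FIRE
t=2: input=2 -> V=16
t=3: input=2 -> V=0 FIRE
t=4: input=2 -> V=16
t=5: input=2 -> V=0 FIRE
t=6: input=3 -> V=0 FIRE
t=7: input=1 -> V=8
t=8: input=2 -> V=20
t=9: input=2 -> V=0 FIRE
t=10: input=1 -> V=8
t=11: input=0 -> V=4
t=12: input=4 -> V=0 FIRE
t=13: input=0 -> V=0
t=14: input=2 -> V=16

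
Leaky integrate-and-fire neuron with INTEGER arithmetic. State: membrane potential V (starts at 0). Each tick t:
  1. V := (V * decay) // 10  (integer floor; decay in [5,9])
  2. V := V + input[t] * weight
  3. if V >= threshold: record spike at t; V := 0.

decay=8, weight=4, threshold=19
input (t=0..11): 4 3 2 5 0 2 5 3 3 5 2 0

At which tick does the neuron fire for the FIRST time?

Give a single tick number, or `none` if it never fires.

Answer: 1

Derivation:
t=0: input=4 -> V=16
t=1: input=3 -> V=0 FIRE
t=2: input=2 -> V=8
t=3: input=5 -> V=0 FIRE
t=4: input=0 -> V=0
t=5: input=2 -> V=8
t=6: input=5 -> V=0 FIRE
t=7: input=3 -> V=12
t=8: input=3 -> V=0 FIRE
t=9: input=5 -> V=0 FIRE
t=10: input=2 -> V=8
t=11: input=0 -> V=6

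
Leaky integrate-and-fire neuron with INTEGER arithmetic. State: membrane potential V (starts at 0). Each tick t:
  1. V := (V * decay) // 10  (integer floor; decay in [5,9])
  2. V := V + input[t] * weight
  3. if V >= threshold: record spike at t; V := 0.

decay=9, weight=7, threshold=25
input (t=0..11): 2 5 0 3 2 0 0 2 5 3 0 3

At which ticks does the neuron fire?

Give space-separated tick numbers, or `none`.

t=0: input=2 -> V=14
t=1: input=5 -> V=0 FIRE
t=2: input=0 -> V=0
t=3: input=3 -> V=21
t=4: input=2 -> V=0 FIRE
t=5: input=0 -> V=0
t=6: input=0 -> V=0
t=7: input=2 -> V=14
t=8: input=5 -> V=0 FIRE
t=9: input=3 -> V=21
t=10: input=0 -> V=18
t=11: input=3 -> V=0 FIRE

Answer: 1 4 8 11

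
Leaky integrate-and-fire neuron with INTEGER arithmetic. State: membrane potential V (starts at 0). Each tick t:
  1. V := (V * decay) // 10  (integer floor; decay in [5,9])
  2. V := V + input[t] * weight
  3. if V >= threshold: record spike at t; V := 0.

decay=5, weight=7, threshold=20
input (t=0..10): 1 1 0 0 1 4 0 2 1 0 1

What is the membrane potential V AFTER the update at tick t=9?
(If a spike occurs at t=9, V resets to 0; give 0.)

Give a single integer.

Answer: 7

Derivation:
t=0: input=1 -> V=7
t=1: input=1 -> V=10
t=2: input=0 -> V=5
t=3: input=0 -> V=2
t=4: input=1 -> V=8
t=5: input=4 -> V=0 FIRE
t=6: input=0 -> V=0
t=7: input=2 -> V=14
t=8: input=1 -> V=14
t=9: input=0 -> V=7
t=10: input=1 -> V=10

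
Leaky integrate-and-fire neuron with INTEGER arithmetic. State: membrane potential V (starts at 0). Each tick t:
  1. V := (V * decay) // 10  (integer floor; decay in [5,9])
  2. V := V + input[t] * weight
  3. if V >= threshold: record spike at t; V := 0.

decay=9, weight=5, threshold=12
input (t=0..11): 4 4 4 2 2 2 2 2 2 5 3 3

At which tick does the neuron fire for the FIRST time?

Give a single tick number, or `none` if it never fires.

t=0: input=4 -> V=0 FIRE
t=1: input=4 -> V=0 FIRE
t=2: input=4 -> V=0 FIRE
t=3: input=2 -> V=10
t=4: input=2 -> V=0 FIRE
t=5: input=2 -> V=10
t=6: input=2 -> V=0 FIRE
t=7: input=2 -> V=10
t=8: input=2 -> V=0 FIRE
t=9: input=5 -> V=0 FIRE
t=10: input=3 -> V=0 FIRE
t=11: input=3 -> V=0 FIRE

Answer: 0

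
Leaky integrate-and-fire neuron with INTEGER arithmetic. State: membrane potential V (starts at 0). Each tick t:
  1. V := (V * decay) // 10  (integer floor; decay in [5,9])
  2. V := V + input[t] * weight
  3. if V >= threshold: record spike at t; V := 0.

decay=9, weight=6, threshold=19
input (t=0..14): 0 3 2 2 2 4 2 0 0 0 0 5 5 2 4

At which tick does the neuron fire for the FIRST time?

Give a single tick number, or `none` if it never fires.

Answer: 2

Derivation:
t=0: input=0 -> V=0
t=1: input=3 -> V=18
t=2: input=2 -> V=0 FIRE
t=3: input=2 -> V=12
t=4: input=2 -> V=0 FIRE
t=5: input=4 -> V=0 FIRE
t=6: input=2 -> V=12
t=7: input=0 -> V=10
t=8: input=0 -> V=9
t=9: input=0 -> V=8
t=10: input=0 -> V=7
t=11: input=5 -> V=0 FIRE
t=12: input=5 -> V=0 FIRE
t=13: input=2 -> V=12
t=14: input=4 -> V=0 FIRE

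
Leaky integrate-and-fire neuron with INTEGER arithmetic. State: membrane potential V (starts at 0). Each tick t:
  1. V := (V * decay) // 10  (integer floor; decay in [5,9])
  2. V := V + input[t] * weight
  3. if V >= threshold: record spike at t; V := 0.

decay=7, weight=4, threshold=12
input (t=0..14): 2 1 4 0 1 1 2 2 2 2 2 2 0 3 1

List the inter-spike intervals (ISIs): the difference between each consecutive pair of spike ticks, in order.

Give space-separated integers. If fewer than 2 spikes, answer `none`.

t=0: input=2 -> V=8
t=1: input=1 -> V=9
t=2: input=4 -> V=0 FIRE
t=3: input=0 -> V=0
t=4: input=1 -> V=4
t=5: input=1 -> V=6
t=6: input=2 -> V=0 FIRE
t=7: input=2 -> V=8
t=8: input=2 -> V=0 FIRE
t=9: input=2 -> V=8
t=10: input=2 -> V=0 FIRE
t=11: input=2 -> V=8
t=12: input=0 -> V=5
t=13: input=3 -> V=0 FIRE
t=14: input=1 -> V=4

Answer: 4 2 2 3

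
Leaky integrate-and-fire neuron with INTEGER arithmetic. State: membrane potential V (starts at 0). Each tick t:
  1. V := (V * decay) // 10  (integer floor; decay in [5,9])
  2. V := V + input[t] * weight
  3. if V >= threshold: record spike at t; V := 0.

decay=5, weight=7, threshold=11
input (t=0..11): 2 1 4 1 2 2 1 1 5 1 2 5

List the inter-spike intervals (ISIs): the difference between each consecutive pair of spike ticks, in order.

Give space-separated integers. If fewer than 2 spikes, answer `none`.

Answer: 2 2 1 3 2 1

Derivation:
t=0: input=2 -> V=0 FIRE
t=1: input=1 -> V=7
t=2: input=4 -> V=0 FIRE
t=3: input=1 -> V=7
t=4: input=2 -> V=0 FIRE
t=5: input=2 -> V=0 FIRE
t=6: input=1 -> V=7
t=7: input=1 -> V=10
t=8: input=5 -> V=0 FIRE
t=9: input=1 -> V=7
t=10: input=2 -> V=0 FIRE
t=11: input=5 -> V=0 FIRE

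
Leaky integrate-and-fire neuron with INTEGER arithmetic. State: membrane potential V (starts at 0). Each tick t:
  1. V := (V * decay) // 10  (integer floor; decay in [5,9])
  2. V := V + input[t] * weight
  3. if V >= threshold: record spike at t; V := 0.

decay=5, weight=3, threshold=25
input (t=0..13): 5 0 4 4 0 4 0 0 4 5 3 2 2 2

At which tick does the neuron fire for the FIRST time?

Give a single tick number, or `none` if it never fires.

t=0: input=5 -> V=15
t=1: input=0 -> V=7
t=2: input=4 -> V=15
t=3: input=4 -> V=19
t=4: input=0 -> V=9
t=5: input=4 -> V=16
t=6: input=0 -> V=8
t=7: input=0 -> V=4
t=8: input=4 -> V=14
t=9: input=5 -> V=22
t=10: input=3 -> V=20
t=11: input=2 -> V=16
t=12: input=2 -> V=14
t=13: input=2 -> V=13

Answer: none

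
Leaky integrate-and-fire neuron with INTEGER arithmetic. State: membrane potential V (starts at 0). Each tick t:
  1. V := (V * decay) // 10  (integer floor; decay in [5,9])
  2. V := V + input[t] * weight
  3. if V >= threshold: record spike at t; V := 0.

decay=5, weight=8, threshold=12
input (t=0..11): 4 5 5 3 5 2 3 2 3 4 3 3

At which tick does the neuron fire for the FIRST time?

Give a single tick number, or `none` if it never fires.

t=0: input=4 -> V=0 FIRE
t=1: input=5 -> V=0 FIRE
t=2: input=5 -> V=0 FIRE
t=3: input=3 -> V=0 FIRE
t=4: input=5 -> V=0 FIRE
t=5: input=2 -> V=0 FIRE
t=6: input=3 -> V=0 FIRE
t=7: input=2 -> V=0 FIRE
t=8: input=3 -> V=0 FIRE
t=9: input=4 -> V=0 FIRE
t=10: input=3 -> V=0 FIRE
t=11: input=3 -> V=0 FIRE

Answer: 0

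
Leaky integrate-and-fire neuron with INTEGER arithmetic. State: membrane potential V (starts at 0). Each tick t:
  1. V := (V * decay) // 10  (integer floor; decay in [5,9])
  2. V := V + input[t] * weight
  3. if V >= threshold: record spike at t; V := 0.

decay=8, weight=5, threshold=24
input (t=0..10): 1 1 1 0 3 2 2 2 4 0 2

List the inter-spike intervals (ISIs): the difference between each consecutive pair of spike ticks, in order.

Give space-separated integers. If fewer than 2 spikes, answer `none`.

Answer: 3

Derivation:
t=0: input=1 -> V=5
t=1: input=1 -> V=9
t=2: input=1 -> V=12
t=3: input=0 -> V=9
t=4: input=3 -> V=22
t=5: input=2 -> V=0 FIRE
t=6: input=2 -> V=10
t=7: input=2 -> V=18
t=8: input=4 -> V=0 FIRE
t=9: input=0 -> V=0
t=10: input=2 -> V=10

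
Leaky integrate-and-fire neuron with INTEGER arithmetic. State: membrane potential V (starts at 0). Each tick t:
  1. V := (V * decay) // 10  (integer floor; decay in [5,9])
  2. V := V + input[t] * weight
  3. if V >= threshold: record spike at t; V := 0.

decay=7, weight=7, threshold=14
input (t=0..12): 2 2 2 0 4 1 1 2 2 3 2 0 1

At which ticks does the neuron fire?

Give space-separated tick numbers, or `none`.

Answer: 0 1 2 4 7 8 9 10

Derivation:
t=0: input=2 -> V=0 FIRE
t=1: input=2 -> V=0 FIRE
t=2: input=2 -> V=0 FIRE
t=3: input=0 -> V=0
t=4: input=4 -> V=0 FIRE
t=5: input=1 -> V=7
t=6: input=1 -> V=11
t=7: input=2 -> V=0 FIRE
t=8: input=2 -> V=0 FIRE
t=9: input=3 -> V=0 FIRE
t=10: input=2 -> V=0 FIRE
t=11: input=0 -> V=0
t=12: input=1 -> V=7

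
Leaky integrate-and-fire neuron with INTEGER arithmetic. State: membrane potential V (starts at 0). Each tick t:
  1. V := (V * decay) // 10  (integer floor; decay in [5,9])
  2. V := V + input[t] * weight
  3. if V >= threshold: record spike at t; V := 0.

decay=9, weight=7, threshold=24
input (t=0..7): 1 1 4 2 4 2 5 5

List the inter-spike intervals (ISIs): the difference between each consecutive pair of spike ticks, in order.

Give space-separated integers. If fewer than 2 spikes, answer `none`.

t=0: input=1 -> V=7
t=1: input=1 -> V=13
t=2: input=4 -> V=0 FIRE
t=3: input=2 -> V=14
t=4: input=4 -> V=0 FIRE
t=5: input=2 -> V=14
t=6: input=5 -> V=0 FIRE
t=7: input=5 -> V=0 FIRE

Answer: 2 2 1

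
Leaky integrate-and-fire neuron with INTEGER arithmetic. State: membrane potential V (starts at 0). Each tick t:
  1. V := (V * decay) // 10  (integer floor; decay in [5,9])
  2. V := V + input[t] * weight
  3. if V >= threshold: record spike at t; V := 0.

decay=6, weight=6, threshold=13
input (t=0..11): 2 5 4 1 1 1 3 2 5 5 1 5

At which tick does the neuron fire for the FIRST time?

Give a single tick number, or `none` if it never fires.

Answer: 1

Derivation:
t=0: input=2 -> V=12
t=1: input=5 -> V=0 FIRE
t=2: input=4 -> V=0 FIRE
t=3: input=1 -> V=6
t=4: input=1 -> V=9
t=5: input=1 -> V=11
t=6: input=3 -> V=0 FIRE
t=7: input=2 -> V=12
t=8: input=5 -> V=0 FIRE
t=9: input=5 -> V=0 FIRE
t=10: input=1 -> V=6
t=11: input=5 -> V=0 FIRE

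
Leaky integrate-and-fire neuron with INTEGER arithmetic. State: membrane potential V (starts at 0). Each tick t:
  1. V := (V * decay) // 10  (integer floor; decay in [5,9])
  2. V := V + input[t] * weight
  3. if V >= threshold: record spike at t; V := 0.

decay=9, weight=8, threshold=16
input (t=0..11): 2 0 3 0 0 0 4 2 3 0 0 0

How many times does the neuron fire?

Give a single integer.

Answer: 5

Derivation:
t=0: input=2 -> V=0 FIRE
t=1: input=0 -> V=0
t=2: input=3 -> V=0 FIRE
t=3: input=0 -> V=0
t=4: input=0 -> V=0
t=5: input=0 -> V=0
t=6: input=4 -> V=0 FIRE
t=7: input=2 -> V=0 FIRE
t=8: input=3 -> V=0 FIRE
t=9: input=0 -> V=0
t=10: input=0 -> V=0
t=11: input=0 -> V=0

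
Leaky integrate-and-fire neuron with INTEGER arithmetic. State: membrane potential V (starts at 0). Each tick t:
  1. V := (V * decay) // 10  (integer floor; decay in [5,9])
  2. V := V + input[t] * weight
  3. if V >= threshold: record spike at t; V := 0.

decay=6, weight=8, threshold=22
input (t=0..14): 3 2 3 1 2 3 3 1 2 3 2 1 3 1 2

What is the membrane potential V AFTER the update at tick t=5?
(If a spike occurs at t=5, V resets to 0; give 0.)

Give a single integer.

Answer: 0

Derivation:
t=0: input=3 -> V=0 FIRE
t=1: input=2 -> V=16
t=2: input=3 -> V=0 FIRE
t=3: input=1 -> V=8
t=4: input=2 -> V=20
t=5: input=3 -> V=0 FIRE
t=6: input=3 -> V=0 FIRE
t=7: input=1 -> V=8
t=8: input=2 -> V=20
t=9: input=3 -> V=0 FIRE
t=10: input=2 -> V=16
t=11: input=1 -> V=17
t=12: input=3 -> V=0 FIRE
t=13: input=1 -> V=8
t=14: input=2 -> V=20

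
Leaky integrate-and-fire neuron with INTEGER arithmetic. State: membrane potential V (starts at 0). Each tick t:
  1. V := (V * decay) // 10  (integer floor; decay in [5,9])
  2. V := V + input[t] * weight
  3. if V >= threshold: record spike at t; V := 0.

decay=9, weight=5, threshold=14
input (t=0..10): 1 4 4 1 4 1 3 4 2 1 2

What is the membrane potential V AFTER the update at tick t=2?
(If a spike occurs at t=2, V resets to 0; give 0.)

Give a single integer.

t=0: input=1 -> V=5
t=1: input=4 -> V=0 FIRE
t=2: input=4 -> V=0 FIRE
t=3: input=1 -> V=5
t=4: input=4 -> V=0 FIRE
t=5: input=1 -> V=5
t=6: input=3 -> V=0 FIRE
t=7: input=4 -> V=0 FIRE
t=8: input=2 -> V=10
t=9: input=1 -> V=0 FIRE
t=10: input=2 -> V=10

Answer: 0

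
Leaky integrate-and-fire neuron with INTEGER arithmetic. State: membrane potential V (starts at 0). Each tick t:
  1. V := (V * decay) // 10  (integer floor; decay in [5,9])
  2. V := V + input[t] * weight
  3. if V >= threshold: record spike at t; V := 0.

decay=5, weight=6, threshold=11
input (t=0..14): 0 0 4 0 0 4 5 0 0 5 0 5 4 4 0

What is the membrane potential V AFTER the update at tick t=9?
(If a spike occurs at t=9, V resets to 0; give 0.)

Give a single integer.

t=0: input=0 -> V=0
t=1: input=0 -> V=0
t=2: input=4 -> V=0 FIRE
t=3: input=0 -> V=0
t=4: input=0 -> V=0
t=5: input=4 -> V=0 FIRE
t=6: input=5 -> V=0 FIRE
t=7: input=0 -> V=0
t=8: input=0 -> V=0
t=9: input=5 -> V=0 FIRE
t=10: input=0 -> V=0
t=11: input=5 -> V=0 FIRE
t=12: input=4 -> V=0 FIRE
t=13: input=4 -> V=0 FIRE
t=14: input=0 -> V=0

Answer: 0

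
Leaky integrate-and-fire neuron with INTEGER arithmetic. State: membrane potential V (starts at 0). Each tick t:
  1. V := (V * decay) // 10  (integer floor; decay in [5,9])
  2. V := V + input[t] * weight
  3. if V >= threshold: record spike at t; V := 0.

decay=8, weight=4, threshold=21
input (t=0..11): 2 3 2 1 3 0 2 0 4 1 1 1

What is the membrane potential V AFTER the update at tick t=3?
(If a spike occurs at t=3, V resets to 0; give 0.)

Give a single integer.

Answer: 4

Derivation:
t=0: input=2 -> V=8
t=1: input=3 -> V=18
t=2: input=2 -> V=0 FIRE
t=3: input=1 -> V=4
t=4: input=3 -> V=15
t=5: input=0 -> V=12
t=6: input=2 -> V=17
t=7: input=0 -> V=13
t=8: input=4 -> V=0 FIRE
t=9: input=1 -> V=4
t=10: input=1 -> V=7
t=11: input=1 -> V=9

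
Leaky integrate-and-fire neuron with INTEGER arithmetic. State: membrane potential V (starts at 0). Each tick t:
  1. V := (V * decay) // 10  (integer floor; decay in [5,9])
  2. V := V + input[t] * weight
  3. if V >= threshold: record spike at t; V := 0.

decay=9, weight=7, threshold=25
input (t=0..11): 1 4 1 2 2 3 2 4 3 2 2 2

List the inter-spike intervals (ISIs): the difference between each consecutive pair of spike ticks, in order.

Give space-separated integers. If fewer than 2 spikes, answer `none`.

t=0: input=1 -> V=7
t=1: input=4 -> V=0 FIRE
t=2: input=1 -> V=7
t=3: input=2 -> V=20
t=4: input=2 -> V=0 FIRE
t=5: input=3 -> V=21
t=6: input=2 -> V=0 FIRE
t=7: input=4 -> V=0 FIRE
t=8: input=3 -> V=21
t=9: input=2 -> V=0 FIRE
t=10: input=2 -> V=14
t=11: input=2 -> V=0 FIRE

Answer: 3 2 1 2 2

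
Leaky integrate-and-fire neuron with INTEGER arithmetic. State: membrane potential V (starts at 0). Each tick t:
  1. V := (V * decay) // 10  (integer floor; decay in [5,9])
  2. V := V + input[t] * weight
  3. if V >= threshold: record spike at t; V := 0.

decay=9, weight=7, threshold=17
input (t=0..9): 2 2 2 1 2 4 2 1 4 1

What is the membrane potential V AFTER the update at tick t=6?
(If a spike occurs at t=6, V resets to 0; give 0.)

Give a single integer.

t=0: input=2 -> V=14
t=1: input=2 -> V=0 FIRE
t=2: input=2 -> V=14
t=3: input=1 -> V=0 FIRE
t=4: input=2 -> V=14
t=5: input=4 -> V=0 FIRE
t=6: input=2 -> V=14
t=7: input=1 -> V=0 FIRE
t=8: input=4 -> V=0 FIRE
t=9: input=1 -> V=7

Answer: 14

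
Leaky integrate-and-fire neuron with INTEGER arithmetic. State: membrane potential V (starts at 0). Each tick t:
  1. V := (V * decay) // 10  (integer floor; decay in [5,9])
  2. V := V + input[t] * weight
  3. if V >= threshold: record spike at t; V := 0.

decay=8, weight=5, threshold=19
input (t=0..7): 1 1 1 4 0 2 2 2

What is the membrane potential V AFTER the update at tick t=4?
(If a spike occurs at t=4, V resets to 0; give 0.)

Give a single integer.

t=0: input=1 -> V=5
t=1: input=1 -> V=9
t=2: input=1 -> V=12
t=3: input=4 -> V=0 FIRE
t=4: input=0 -> V=0
t=5: input=2 -> V=10
t=6: input=2 -> V=18
t=7: input=2 -> V=0 FIRE

Answer: 0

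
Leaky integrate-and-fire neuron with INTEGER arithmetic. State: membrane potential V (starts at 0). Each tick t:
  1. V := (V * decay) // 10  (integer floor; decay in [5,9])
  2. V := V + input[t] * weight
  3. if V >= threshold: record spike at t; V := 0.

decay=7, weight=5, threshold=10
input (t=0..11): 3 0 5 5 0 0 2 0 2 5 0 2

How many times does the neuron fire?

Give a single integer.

Answer: 7

Derivation:
t=0: input=3 -> V=0 FIRE
t=1: input=0 -> V=0
t=2: input=5 -> V=0 FIRE
t=3: input=5 -> V=0 FIRE
t=4: input=0 -> V=0
t=5: input=0 -> V=0
t=6: input=2 -> V=0 FIRE
t=7: input=0 -> V=0
t=8: input=2 -> V=0 FIRE
t=9: input=5 -> V=0 FIRE
t=10: input=0 -> V=0
t=11: input=2 -> V=0 FIRE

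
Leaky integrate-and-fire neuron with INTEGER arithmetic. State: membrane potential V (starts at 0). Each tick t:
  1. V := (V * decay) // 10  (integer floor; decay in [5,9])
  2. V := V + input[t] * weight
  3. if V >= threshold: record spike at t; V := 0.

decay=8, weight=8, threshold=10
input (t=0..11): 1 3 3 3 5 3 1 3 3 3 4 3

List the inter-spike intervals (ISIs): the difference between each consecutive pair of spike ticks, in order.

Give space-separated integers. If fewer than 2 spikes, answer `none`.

t=0: input=1 -> V=8
t=1: input=3 -> V=0 FIRE
t=2: input=3 -> V=0 FIRE
t=3: input=3 -> V=0 FIRE
t=4: input=5 -> V=0 FIRE
t=5: input=3 -> V=0 FIRE
t=6: input=1 -> V=8
t=7: input=3 -> V=0 FIRE
t=8: input=3 -> V=0 FIRE
t=9: input=3 -> V=0 FIRE
t=10: input=4 -> V=0 FIRE
t=11: input=3 -> V=0 FIRE

Answer: 1 1 1 1 2 1 1 1 1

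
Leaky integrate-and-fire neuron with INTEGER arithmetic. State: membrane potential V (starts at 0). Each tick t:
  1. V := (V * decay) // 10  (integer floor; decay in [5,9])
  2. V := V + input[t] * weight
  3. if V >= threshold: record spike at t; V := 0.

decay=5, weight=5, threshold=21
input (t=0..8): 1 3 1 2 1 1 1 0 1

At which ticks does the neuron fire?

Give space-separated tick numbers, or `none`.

Answer: none

Derivation:
t=0: input=1 -> V=5
t=1: input=3 -> V=17
t=2: input=1 -> V=13
t=3: input=2 -> V=16
t=4: input=1 -> V=13
t=5: input=1 -> V=11
t=6: input=1 -> V=10
t=7: input=0 -> V=5
t=8: input=1 -> V=7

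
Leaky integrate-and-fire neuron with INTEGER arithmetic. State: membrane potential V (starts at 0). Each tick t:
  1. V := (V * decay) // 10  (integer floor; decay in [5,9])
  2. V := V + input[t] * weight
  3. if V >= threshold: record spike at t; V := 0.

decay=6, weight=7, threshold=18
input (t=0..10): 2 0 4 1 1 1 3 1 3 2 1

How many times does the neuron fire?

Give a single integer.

t=0: input=2 -> V=14
t=1: input=0 -> V=8
t=2: input=4 -> V=0 FIRE
t=3: input=1 -> V=7
t=4: input=1 -> V=11
t=5: input=1 -> V=13
t=6: input=3 -> V=0 FIRE
t=7: input=1 -> V=7
t=8: input=3 -> V=0 FIRE
t=9: input=2 -> V=14
t=10: input=1 -> V=15

Answer: 3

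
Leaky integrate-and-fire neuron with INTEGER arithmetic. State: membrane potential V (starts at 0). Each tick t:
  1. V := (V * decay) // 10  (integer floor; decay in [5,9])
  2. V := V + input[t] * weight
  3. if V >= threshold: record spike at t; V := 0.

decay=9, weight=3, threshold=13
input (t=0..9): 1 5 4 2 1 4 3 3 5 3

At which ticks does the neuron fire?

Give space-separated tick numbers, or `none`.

Answer: 1 3 5 7 8

Derivation:
t=0: input=1 -> V=3
t=1: input=5 -> V=0 FIRE
t=2: input=4 -> V=12
t=3: input=2 -> V=0 FIRE
t=4: input=1 -> V=3
t=5: input=4 -> V=0 FIRE
t=6: input=3 -> V=9
t=7: input=3 -> V=0 FIRE
t=8: input=5 -> V=0 FIRE
t=9: input=3 -> V=9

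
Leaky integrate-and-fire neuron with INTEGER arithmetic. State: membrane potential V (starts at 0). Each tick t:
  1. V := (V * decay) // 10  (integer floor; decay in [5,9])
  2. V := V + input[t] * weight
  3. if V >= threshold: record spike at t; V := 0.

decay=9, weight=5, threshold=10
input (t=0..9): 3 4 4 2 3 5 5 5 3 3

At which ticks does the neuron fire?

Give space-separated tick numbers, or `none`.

t=0: input=3 -> V=0 FIRE
t=1: input=4 -> V=0 FIRE
t=2: input=4 -> V=0 FIRE
t=3: input=2 -> V=0 FIRE
t=4: input=3 -> V=0 FIRE
t=5: input=5 -> V=0 FIRE
t=6: input=5 -> V=0 FIRE
t=7: input=5 -> V=0 FIRE
t=8: input=3 -> V=0 FIRE
t=9: input=3 -> V=0 FIRE

Answer: 0 1 2 3 4 5 6 7 8 9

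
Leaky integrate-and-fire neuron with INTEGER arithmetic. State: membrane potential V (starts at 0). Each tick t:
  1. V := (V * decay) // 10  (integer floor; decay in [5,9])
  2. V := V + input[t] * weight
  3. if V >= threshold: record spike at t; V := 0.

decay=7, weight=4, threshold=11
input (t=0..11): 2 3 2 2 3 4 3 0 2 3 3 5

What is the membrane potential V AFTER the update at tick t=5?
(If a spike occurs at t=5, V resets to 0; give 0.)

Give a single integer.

Answer: 0

Derivation:
t=0: input=2 -> V=8
t=1: input=3 -> V=0 FIRE
t=2: input=2 -> V=8
t=3: input=2 -> V=0 FIRE
t=4: input=3 -> V=0 FIRE
t=5: input=4 -> V=0 FIRE
t=6: input=3 -> V=0 FIRE
t=7: input=0 -> V=0
t=8: input=2 -> V=8
t=9: input=3 -> V=0 FIRE
t=10: input=3 -> V=0 FIRE
t=11: input=5 -> V=0 FIRE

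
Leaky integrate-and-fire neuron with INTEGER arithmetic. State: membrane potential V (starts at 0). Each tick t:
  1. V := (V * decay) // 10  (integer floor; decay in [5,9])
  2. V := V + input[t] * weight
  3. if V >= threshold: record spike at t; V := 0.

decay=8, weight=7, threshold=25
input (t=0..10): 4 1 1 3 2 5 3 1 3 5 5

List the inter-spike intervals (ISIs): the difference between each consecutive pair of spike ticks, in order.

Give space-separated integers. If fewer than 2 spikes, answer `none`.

t=0: input=4 -> V=0 FIRE
t=1: input=1 -> V=7
t=2: input=1 -> V=12
t=3: input=3 -> V=0 FIRE
t=4: input=2 -> V=14
t=5: input=5 -> V=0 FIRE
t=6: input=3 -> V=21
t=7: input=1 -> V=23
t=8: input=3 -> V=0 FIRE
t=9: input=5 -> V=0 FIRE
t=10: input=5 -> V=0 FIRE

Answer: 3 2 3 1 1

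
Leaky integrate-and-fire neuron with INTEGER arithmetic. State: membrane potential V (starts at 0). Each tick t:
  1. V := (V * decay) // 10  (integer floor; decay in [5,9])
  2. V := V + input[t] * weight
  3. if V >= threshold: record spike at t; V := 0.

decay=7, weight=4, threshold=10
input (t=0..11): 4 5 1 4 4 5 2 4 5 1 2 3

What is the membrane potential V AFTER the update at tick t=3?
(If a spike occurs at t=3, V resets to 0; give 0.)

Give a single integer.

Answer: 0

Derivation:
t=0: input=4 -> V=0 FIRE
t=1: input=5 -> V=0 FIRE
t=2: input=1 -> V=4
t=3: input=4 -> V=0 FIRE
t=4: input=4 -> V=0 FIRE
t=5: input=5 -> V=0 FIRE
t=6: input=2 -> V=8
t=7: input=4 -> V=0 FIRE
t=8: input=5 -> V=0 FIRE
t=9: input=1 -> V=4
t=10: input=2 -> V=0 FIRE
t=11: input=3 -> V=0 FIRE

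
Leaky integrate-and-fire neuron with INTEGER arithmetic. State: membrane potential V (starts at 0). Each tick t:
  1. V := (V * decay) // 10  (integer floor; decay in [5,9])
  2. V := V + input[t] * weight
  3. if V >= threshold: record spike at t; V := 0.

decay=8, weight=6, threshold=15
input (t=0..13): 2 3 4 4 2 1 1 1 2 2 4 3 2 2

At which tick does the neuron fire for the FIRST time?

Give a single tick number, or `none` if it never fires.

t=0: input=2 -> V=12
t=1: input=3 -> V=0 FIRE
t=2: input=4 -> V=0 FIRE
t=3: input=4 -> V=0 FIRE
t=4: input=2 -> V=12
t=5: input=1 -> V=0 FIRE
t=6: input=1 -> V=6
t=7: input=1 -> V=10
t=8: input=2 -> V=0 FIRE
t=9: input=2 -> V=12
t=10: input=4 -> V=0 FIRE
t=11: input=3 -> V=0 FIRE
t=12: input=2 -> V=12
t=13: input=2 -> V=0 FIRE

Answer: 1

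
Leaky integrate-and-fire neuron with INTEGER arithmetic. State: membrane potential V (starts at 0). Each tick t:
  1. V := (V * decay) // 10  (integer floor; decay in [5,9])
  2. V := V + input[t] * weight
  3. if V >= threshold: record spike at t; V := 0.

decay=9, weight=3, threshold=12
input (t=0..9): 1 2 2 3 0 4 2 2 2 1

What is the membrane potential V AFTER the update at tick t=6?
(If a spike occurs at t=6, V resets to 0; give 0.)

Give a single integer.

t=0: input=1 -> V=3
t=1: input=2 -> V=8
t=2: input=2 -> V=0 FIRE
t=3: input=3 -> V=9
t=4: input=0 -> V=8
t=5: input=4 -> V=0 FIRE
t=6: input=2 -> V=6
t=7: input=2 -> V=11
t=8: input=2 -> V=0 FIRE
t=9: input=1 -> V=3

Answer: 6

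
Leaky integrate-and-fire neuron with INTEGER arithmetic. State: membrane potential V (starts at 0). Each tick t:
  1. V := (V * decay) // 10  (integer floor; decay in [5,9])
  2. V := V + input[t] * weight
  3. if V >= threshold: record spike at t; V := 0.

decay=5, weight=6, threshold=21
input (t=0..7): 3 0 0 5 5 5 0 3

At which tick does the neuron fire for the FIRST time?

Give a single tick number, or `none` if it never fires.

t=0: input=3 -> V=18
t=1: input=0 -> V=9
t=2: input=0 -> V=4
t=3: input=5 -> V=0 FIRE
t=4: input=5 -> V=0 FIRE
t=5: input=5 -> V=0 FIRE
t=6: input=0 -> V=0
t=7: input=3 -> V=18

Answer: 3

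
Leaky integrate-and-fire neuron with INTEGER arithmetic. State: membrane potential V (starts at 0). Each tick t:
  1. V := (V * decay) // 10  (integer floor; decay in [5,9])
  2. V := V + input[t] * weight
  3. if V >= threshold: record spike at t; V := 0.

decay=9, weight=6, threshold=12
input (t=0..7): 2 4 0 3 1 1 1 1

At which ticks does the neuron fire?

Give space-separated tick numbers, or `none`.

t=0: input=2 -> V=0 FIRE
t=1: input=4 -> V=0 FIRE
t=2: input=0 -> V=0
t=3: input=3 -> V=0 FIRE
t=4: input=1 -> V=6
t=5: input=1 -> V=11
t=6: input=1 -> V=0 FIRE
t=7: input=1 -> V=6

Answer: 0 1 3 6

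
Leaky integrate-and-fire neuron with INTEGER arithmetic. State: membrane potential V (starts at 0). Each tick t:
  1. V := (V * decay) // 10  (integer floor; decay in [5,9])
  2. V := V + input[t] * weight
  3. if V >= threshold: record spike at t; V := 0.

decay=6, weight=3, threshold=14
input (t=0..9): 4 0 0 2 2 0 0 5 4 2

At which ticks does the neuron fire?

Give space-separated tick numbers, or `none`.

t=0: input=4 -> V=12
t=1: input=0 -> V=7
t=2: input=0 -> V=4
t=3: input=2 -> V=8
t=4: input=2 -> V=10
t=5: input=0 -> V=6
t=6: input=0 -> V=3
t=7: input=5 -> V=0 FIRE
t=8: input=4 -> V=12
t=9: input=2 -> V=13

Answer: 7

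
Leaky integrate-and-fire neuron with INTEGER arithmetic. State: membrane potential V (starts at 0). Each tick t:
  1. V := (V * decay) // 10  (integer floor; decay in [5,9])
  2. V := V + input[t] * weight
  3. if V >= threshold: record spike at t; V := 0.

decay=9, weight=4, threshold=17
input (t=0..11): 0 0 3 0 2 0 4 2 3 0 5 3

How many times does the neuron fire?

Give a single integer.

t=0: input=0 -> V=0
t=1: input=0 -> V=0
t=2: input=3 -> V=12
t=3: input=0 -> V=10
t=4: input=2 -> V=0 FIRE
t=5: input=0 -> V=0
t=6: input=4 -> V=16
t=7: input=2 -> V=0 FIRE
t=8: input=3 -> V=12
t=9: input=0 -> V=10
t=10: input=5 -> V=0 FIRE
t=11: input=3 -> V=12

Answer: 3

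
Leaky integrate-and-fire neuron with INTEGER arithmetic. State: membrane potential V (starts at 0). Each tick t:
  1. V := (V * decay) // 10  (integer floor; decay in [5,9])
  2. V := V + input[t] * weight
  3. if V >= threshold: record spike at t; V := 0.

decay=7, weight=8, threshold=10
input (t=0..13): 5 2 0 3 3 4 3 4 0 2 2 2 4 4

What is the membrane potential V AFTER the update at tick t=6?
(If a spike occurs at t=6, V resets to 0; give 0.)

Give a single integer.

Answer: 0

Derivation:
t=0: input=5 -> V=0 FIRE
t=1: input=2 -> V=0 FIRE
t=2: input=0 -> V=0
t=3: input=3 -> V=0 FIRE
t=4: input=3 -> V=0 FIRE
t=5: input=4 -> V=0 FIRE
t=6: input=3 -> V=0 FIRE
t=7: input=4 -> V=0 FIRE
t=8: input=0 -> V=0
t=9: input=2 -> V=0 FIRE
t=10: input=2 -> V=0 FIRE
t=11: input=2 -> V=0 FIRE
t=12: input=4 -> V=0 FIRE
t=13: input=4 -> V=0 FIRE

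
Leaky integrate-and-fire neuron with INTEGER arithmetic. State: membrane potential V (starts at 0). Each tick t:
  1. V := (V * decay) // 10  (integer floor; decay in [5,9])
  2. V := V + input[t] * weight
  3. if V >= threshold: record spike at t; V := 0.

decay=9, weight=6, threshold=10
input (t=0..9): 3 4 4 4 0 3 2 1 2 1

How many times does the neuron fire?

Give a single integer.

Answer: 7

Derivation:
t=0: input=3 -> V=0 FIRE
t=1: input=4 -> V=0 FIRE
t=2: input=4 -> V=0 FIRE
t=3: input=4 -> V=0 FIRE
t=4: input=0 -> V=0
t=5: input=3 -> V=0 FIRE
t=6: input=2 -> V=0 FIRE
t=7: input=1 -> V=6
t=8: input=2 -> V=0 FIRE
t=9: input=1 -> V=6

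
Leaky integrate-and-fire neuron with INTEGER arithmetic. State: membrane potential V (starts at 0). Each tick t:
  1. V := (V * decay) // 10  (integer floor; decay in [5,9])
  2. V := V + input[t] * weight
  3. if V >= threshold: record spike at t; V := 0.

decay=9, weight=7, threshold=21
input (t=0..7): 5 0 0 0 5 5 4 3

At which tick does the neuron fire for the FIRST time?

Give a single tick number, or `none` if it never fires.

Answer: 0

Derivation:
t=0: input=5 -> V=0 FIRE
t=1: input=0 -> V=0
t=2: input=0 -> V=0
t=3: input=0 -> V=0
t=4: input=5 -> V=0 FIRE
t=5: input=5 -> V=0 FIRE
t=6: input=4 -> V=0 FIRE
t=7: input=3 -> V=0 FIRE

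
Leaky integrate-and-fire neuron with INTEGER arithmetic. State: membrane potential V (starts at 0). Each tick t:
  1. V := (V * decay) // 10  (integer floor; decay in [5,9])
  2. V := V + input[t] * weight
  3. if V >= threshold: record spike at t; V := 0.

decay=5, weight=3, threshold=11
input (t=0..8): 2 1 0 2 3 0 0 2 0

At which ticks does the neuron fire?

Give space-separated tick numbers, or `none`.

Answer: 4

Derivation:
t=0: input=2 -> V=6
t=1: input=1 -> V=6
t=2: input=0 -> V=3
t=3: input=2 -> V=7
t=4: input=3 -> V=0 FIRE
t=5: input=0 -> V=0
t=6: input=0 -> V=0
t=7: input=2 -> V=6
t=8: input=0 -> V=3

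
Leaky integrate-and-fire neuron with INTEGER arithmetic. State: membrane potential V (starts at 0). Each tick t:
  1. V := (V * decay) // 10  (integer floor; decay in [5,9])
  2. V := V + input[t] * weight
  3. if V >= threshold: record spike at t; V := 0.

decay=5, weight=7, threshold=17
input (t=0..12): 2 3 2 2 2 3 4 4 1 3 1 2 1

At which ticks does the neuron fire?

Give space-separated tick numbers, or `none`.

t=0: input=2 -> V=14
t=1: input=3 -> V=0 FIRE
t=2: input=2 -> V=14
t=3: input=2 -> V=0 FIRE
t=4: input=2 -> V=14
t=5: input=3 -> V=0 FIRE
t=6: input=4 -> V=0 FIRE
t=7: input=4 -> V=0 FIRE
t=8: input=1 -> V=7
t=9: input=3 -> V=0 FIRE
t=10: input=1 -> V=7
t=11: input=2 -> V=0 FIRE
t=12: input=1 -> V=7

Answer: 1 3 5 6 7 9 11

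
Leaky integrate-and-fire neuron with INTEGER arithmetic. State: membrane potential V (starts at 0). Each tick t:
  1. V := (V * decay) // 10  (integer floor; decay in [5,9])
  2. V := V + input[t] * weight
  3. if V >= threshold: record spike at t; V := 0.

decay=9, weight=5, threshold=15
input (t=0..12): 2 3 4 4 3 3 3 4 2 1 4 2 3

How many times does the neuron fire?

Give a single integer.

Answer: 9

Derivation:
t=0: input=2 -> V=10
t=1: input=3 -> V=0 FIRE
t=2: input=4 -> V=0 FIRE
t=3: input=4 -> V=0 FIRE
t=4: input=3 -> V=0 FIRE
t=5: input=3 -> V=0 FIRE
t=6: input=3 -> V=0 FIRE
t=7: input=4 -> V=0 FIRE
t=8: input=2 -> V=10
t=9: input=1 -> V=14
t=10: input=4 -> V=0 FIRE
t=11: input=2 -> V=10
t=12: input=3 -> V=0 FIRE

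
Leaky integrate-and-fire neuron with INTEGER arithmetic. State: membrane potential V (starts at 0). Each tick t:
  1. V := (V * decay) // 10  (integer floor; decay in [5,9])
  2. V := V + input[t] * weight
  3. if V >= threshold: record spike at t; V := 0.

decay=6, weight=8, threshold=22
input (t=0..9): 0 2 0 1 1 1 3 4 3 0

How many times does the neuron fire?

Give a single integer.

t=0: input=0 -> V=0
t=1: input=2 -> V=16
t=2: input=0 -> V=9
t=3: input=1 -> V=13
t=4: input=1 -> V=15
t=5: input=1 -> V=17
t=6: input=3 -> V=0 FIRE
t=7: input=4 -> V=0 FIRE
t=8: input=3 -> V=0 FIRE
t=9: input=0 -> V=0

Answer: 3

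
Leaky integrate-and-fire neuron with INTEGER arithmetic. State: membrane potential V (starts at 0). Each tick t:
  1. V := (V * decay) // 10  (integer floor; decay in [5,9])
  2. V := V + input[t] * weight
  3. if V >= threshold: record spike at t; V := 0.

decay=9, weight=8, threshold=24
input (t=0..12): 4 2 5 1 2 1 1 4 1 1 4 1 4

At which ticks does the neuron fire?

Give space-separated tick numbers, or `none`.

t=0: input=4 -> V=0 FIRE
t=1: input=2 -> V=16
t=2: input=5 -> V=0 FIRE
t=3: input=1 -> V=8
t=4: input=2 -> V=23
t=5: input=1 -> V=0 FIRE
t=6: input=1 -> V=8
t=7: input=4 -> V=0 FIRE
t=8: input=1 -> V=8
t=9: input=1 -> V=15
t=10: input=4 -> V=0 FIRE
t=11: input=1 -> V=8
t=12: input=4 -> V=0 FIRE

Answer: 0 2 5 7 10 12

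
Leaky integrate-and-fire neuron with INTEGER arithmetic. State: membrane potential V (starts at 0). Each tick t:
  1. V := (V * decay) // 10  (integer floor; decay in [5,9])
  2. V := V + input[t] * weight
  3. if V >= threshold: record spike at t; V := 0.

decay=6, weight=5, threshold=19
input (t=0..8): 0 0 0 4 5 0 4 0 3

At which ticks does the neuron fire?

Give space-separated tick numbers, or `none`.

t=0: input=0 -> V=0
t=1: input=0 -> V=0
t=2: input=0 -> V=0
t=3: input=4 -> V=0 FIRE
t=4: input=5 -> V=0 FIRE
t=5: input=0 -> V=0
t=6: input=4 -> V=0 FIRE
t=7: input=0 -> V=0
t=8: input=3 -> V=15

Answer: 3 4 6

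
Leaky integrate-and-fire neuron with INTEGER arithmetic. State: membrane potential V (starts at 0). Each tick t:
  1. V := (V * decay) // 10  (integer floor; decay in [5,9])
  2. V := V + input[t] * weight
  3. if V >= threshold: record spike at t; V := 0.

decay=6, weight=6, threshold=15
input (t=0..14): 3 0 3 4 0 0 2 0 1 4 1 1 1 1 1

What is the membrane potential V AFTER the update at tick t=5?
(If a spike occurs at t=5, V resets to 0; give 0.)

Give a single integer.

t=0: input=3 -> V=0 FIRE
t=1: input=0 -> V=0
t=2: input=3 -> V=0 FIRE
t=3: input=4 -> V=0 FIRE
t=4: input=0 -> V=0
t=5: input=0 -> V=0
t=6: input=2 -> V=12
t=7: input=0 -> V=7
t=8: input=1 -> V=10
t=9: input=4 -> V=0 FIRE
t=10: input=1 -> V=6
t=11: input=1 -> V=9
t=12: input=1 -> V=11
t=13: input=1 -> V=12
t=14: input=1 -> V=13

Answer: 0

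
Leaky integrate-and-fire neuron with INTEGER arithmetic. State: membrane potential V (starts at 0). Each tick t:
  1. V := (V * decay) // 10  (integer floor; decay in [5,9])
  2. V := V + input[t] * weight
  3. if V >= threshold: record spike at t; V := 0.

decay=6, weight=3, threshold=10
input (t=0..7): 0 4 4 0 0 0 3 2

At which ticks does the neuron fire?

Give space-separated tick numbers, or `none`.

Answer: 1 2 7

Derivation:
t=0: input=0 -> V=0
t=1: input=4 -> V=0 FIRE
t=2: input=4 -> V=0 FIRE
t=3: input=0 -> V=0
t=4: input=0 -> V=0
t=5: input=0 -> V=0
t=6: input=3 -> V=9
t=7: input=2 -> V=0 FIRE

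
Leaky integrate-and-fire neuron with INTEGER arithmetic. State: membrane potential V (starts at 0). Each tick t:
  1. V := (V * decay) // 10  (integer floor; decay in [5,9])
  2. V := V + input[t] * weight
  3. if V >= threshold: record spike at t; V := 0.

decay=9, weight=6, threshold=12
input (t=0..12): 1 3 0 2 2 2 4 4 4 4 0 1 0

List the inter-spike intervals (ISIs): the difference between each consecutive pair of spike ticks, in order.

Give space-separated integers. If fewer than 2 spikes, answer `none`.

t=0: input=1 -> V=6
t=1: input=3 -> V=0 FIRE
t=2: input=0 -> V=0
t=3: input=2 -> V=0 FIRE
t=4: input=2 -> V=0 FIRE
t=5: input=2 -> V=0 FIRE
t=6: input=4 -> V=0 FIRE
t=7: input=4 -> V=0 FIRE
t=8: input=4 -> V=0 FIRE
t=9: input=4 -> V=0 FIRE
t=10: input=0 -> V=0
t=11: input=1 -> V=6
t=12: input=0 -> V=5

Answer: 2 1 1 1 1 1 1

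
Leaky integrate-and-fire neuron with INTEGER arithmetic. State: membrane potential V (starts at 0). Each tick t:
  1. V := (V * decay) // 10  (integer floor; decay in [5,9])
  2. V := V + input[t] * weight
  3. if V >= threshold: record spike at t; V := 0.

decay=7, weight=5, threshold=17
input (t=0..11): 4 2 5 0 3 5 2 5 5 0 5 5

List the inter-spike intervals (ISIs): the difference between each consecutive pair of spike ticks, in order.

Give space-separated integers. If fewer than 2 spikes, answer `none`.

Answer: 2 3 2 1 2 1

Derivation:
t=0: input=4 -> V=0 FIRE
t=1: input=2 -> V=10
t=2: input=5 -> V=0 FIRE
t=3: input=0 -> V=0
t=4: input=3 -> V=15
t=5: input=5 -> V=0 FIRE
t=6: input=2 -> V=10
t=7: input=5 -> V=0 FIRE
t=8: input=5 -> V=0 FIRE
t=9: input=0 -> V=0
t=10: input=5 -> V=0 FIRE
t=11: input=5 -> V=0 FIRE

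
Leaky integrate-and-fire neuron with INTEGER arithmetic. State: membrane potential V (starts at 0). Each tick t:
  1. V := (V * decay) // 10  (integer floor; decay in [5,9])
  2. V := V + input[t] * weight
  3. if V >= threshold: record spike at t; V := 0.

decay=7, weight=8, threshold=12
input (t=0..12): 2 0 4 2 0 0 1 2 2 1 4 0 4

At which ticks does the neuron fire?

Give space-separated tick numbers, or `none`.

t=0: input=2 -> V=0 FIRE
t=1: input=0 -> V=0
t=2: input=4 -> V=0 FIRE
t=3: input=2 -> V=0 FIRE
t=4: input=0 -> V=0
t=5: input=0 -> V=0
t=6: input=1 -> V=8
t=7: input=2 -> V=0 FIRE
t=8: input=2 -> V=0 FIRE
t=9: input=1 -> V=8
t=10: input=4 -> V=0 FIRE
t=11: input=0 -> V=0
t=12: input=4 -> V=0 FIRE

Answer: 0 2 3 7 8 10 12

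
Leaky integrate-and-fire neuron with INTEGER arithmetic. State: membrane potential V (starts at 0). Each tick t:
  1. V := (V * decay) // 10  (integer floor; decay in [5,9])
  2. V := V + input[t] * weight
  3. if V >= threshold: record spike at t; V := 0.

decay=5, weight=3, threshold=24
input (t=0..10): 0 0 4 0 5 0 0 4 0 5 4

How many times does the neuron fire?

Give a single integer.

Answer: 0

Derivation:
t=0: input=0 -> V=0
t=1: input=0 -> V=0
t=2: input=4 -> V=12
t=3: input=0 -> V=6
t=4: input=5 -> V=18
t=5: input=0 -> V=9
t=6: input=0 -> V=4
t=7: input=4 -> V=14
t=8: input=0 -> V=7
t=9: input=5 -> V=18
t=10: input=4 -> V=21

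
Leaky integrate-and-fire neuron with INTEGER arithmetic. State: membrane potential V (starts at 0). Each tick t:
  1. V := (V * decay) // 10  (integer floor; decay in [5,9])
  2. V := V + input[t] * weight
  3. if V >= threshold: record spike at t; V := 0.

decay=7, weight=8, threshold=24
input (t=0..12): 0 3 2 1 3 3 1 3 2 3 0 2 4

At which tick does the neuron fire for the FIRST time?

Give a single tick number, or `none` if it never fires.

t=0: input=0 -> V=0
t=1: input=3 -> V=0 FIRE
t=2: input=2 -> V=16
t=3: input=1 -> V=19
t=4: input=3 -> V=0 FIRE
t=5: input=3 -> V=0 FIRE
t=6: input=1 -> V=8
t=7: input=3 -> V=0 FIRE
t=8: input=2 -> V=16
t=9: input=3 -> V=0 FIRE
t=10: input=0 -> V=0
t=11: input=2 -> V=16
t=12: input=4 -> V=0 FIRE

Answer: 1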